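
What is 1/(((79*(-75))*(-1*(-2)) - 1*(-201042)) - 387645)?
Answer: -1/198453 ≈ -5.0390e-6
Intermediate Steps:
1/(((79*(-75))*(-1*(-2)) - 1*(-201042)) - 387645) = 1/((-5925*2 + 201042) - 387645) = 1/((-11850 + 201042) - 387645) = 1/(189192 - 387645) = 1/(-198453) = -1/198453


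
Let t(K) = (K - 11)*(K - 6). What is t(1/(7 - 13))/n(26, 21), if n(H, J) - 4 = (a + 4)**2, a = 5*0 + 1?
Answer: 2479/1044 ≈ 2.3745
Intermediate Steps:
a = 1 (a = 0 + 1 = 1)
n(H, J) = 29 (n(H, J) = 4 + (1 + 4)**2 = 4 + 5**2 = 4 + 25 = 29)
t(K) = (-11 + K)*(-6 + K)
t(1/(7 - 13))/n(26, 21) = (66 + (1/(7 - 13))**2 - 17/(7 - 13))/29 = (66 + (1/(-6))**2 - 17/(-6))*(1/29) = (66 + (-1/6)**2 - 17*(-1/6))*(1/29) = (66 + 1/36 + 17/6)*(1/29) = (2479/36)*(1/29) = 2479/1044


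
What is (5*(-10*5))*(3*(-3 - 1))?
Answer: 3000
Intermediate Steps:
(5*(-10*5))*(3*(-3 - 1)) = (5*(-50))*(3*(-4)) = -250*(-12) = 3000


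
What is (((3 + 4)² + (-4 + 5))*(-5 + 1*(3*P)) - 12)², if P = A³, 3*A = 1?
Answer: 5326864/81 ≈ 65764.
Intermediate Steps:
A = ⅓ (A = (⅓)*1 = ⅓ ≈ 0.33333)
P = 1/27 (P = (⅓)³ = 1/27 ≈ 0.037037)
(((3 + 4)² + (-4 + 5))*(-5 + 1*(3*P)) - 12)² = (((3 + 4)² + (-4 + 5))*(-5 + 1*(3*(1/27))) - 12)² = ((7² + 1)*(-5 + 1*(⅑)) - 12)² = ((49 + 1)*(-5 + ⅑) - 12)² = (50*(-44/9) - 12)² = (-2200/9 - 12)² = (-2308/9)² = 5326864/81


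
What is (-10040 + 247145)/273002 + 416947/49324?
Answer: 62761165957/6732775324 ≈ 9.3217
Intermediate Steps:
(-10040 + 247145)/273002 + 416947/49324 = 237105*(1/273002) + 416947*(1/49324) = 237105/273002 + 416947/49324 = 62761165957/6732775324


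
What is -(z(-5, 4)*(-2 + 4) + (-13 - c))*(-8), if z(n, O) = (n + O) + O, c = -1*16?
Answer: 72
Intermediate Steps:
c = -16
z(n, O) = n + 2*O (z(n, O) = (O + n) + O = n + 2*O)
-(z(-5, 4)*(-2 + 4) + (-13 - c))*(-8) = -((-5 + 2*4)*(-2 + 4) + (-13 - 1*(-16)))*(-8) = -((-5 + 8)*2 + (-13 + 16))*(-8) = -(3*2 + 3)*(-8) = -(6 + 3)*(-8) = -9*(-8) = -1*(-72) = 72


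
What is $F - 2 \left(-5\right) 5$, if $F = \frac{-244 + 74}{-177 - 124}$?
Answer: $\frac{15220}{301} \approx 50.565$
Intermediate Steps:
$F = \frac{170}{301}$ ($F = - \frac{170}{-301} = \left(-170\right) \left(- \frac{1}{301}\right) = \frac{170}{301} \approx 0.56478$)
$F - 2 \left(-5\right) 5 = \frac{170}{301} - 2 \left(-5\right) 5 = \frac{170}{301} - \left(-10\right) 5 = \frac{170}{301} - -50 = \frac{170}{301} + 50 = \frac{15220}{301}$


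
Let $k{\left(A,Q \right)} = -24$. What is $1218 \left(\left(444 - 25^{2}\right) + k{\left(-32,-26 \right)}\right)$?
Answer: $-249690$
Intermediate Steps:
$1218 \left(\left(444 - 25^{2}\right) + k{\left(-32,-26 \right)}\right) = 1218 \left(\left(444 - 25^{2}\right) - 24\right) = 1218 \left(\left(444 - 625\right) - 24\right) = 1218 \left(-181 - 24\right) = 1218 \left(-205\right) = -249690$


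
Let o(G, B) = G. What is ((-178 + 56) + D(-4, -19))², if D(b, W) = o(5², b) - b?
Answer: 8649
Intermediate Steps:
D(b, W) = 25 - b (D(b, W) = 5² - b = 25 - b)
((-178 + 56) + D(-4, -19))² = ((-178 + 56) + (25 - 1*(-4)))² = (-122 + (25 + 4))² = (-122 + 29)² = (-93)² = 8649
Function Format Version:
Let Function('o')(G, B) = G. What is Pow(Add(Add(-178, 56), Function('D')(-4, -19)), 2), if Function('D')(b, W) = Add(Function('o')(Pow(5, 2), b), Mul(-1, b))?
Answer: 8649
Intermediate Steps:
Function('D')(b, W) = Add(25, Mul(-1, b)) (Function('D')(b, W) = Add(Pow(5, 2), Mul(-1, b)) = Add(25, Mul(-1, b)))
Pow(Add(Add(-178, 56), Function('D')(-4, -19)), 2) = Pow(Add(Add(-178, 56), Add(25, Mul(-1, -4))), 2) = Pow(Add(-122, Add(25, 4)), 2) = Pow(Add(-122, 29), 2) = Pow(-93, 2) = 8649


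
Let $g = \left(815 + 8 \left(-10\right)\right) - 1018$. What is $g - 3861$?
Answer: $-4144$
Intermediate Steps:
$g = -283$ ($g = \left(815 - 80\right) - 1018 = 735 - 1018 = -283$)
$g - 3861 = -283 - 3861 = -4144$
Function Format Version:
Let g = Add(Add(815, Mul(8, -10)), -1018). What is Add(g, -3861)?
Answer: -4144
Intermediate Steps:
g = -283 (g = Add(Add(815, -80), -1018) = Add(735, -1018) = -283)
Add(g, -3861) = Add(-283, -3861) = -4144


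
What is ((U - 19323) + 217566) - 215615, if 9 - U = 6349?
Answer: -23712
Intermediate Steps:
U = -6340 (U = 9 - 1*6349 = 9 - 6349 = -6340)
((U - 19323) + 217566) - 215615 = ((-6340 - 19323) + 217566) - 215615 = (-25663 + 217566) - 215615 = 191903 - 215615 = -23712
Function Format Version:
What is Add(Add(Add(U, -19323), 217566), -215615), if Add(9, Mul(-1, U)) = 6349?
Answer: -23712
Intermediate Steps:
U = -6340 (U = Add(9, Mul(-1, 6349)) = Add(9, -6349) = -6340)
Add(Add(Add(U, -19323), 217566), -215615) = Add(Add(Add(-6340, -19323), 217566), -215615) = Add(Add(-25663, 217566), -215615) = Add(191903, -215615) = -23712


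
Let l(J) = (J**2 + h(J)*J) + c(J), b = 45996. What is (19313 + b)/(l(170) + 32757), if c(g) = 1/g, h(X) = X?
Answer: 11102530/15394691 ≈ 0.72119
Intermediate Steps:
l(J) = 1/J + 2*J**2 (l(J) = (J**2 + J*J) + 1/J = (J**2 + J**2) + 1/J = 2*J**2 + 1/J = 1/J + 2*J**2)
(19313 + b)/(l(170) + 32757) = (19313 + 45996)/((1 + 2*170**3)/170 + 32757) = 65309/((1 + 2*4913000)/170 + 32757) = 65309/((1 + 9826000)/170 + 32757) = 65309/((1/170)*9826001 + 32757) = 65309/(9826001/170 + 32757) = 65309/(15394691/170) = 65309*(170/15394691) = 11102530/15394691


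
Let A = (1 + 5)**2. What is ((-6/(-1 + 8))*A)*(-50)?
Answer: 10800/7 ≈ 1542.9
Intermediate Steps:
A = 36 (A = 6**2 = 36)
((-6/(-1 + 8))*A)*(-50) = ((-6/(-1 + 8))*36)*(-50) = ((-6/7)*36)*(-50) = (((1/7)*(-6))*36)*(-50) = -6/7*36*(-50) = -216/7*(-50) = 10800/7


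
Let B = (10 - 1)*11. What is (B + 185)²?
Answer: 80656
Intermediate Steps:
B = 99 (B = 9*11 = 99)
(B + 185)² = (99 + 185)² = 284² = 80656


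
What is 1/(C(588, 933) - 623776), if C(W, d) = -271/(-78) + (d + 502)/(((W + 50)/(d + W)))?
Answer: -12441/7717792609 ≈ -1.6120e-6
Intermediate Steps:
C(W, d) = 271/78 + (502 + d)*(W + d)/(50 + W) (C(W, d) = -271*(-1/78) + (502 + d)/(((50 + W)/(W + d))) = 271/78 + (502 + d)/(((50 + W)/(W + d))) = 271/78 + (502 + d)*((W + d)/(50 + W)) = 271/78 + (502 + d)*(W + d)/(50 + W))
1/(C(588, 933) - 623776) = 1/((6775/39 + 933² + 502*933 + (39427/78)*588 + 588*933)/(50 + 588) - 623776) = 1/((6775/39 + 870489 + 468366 + 3863846/13 + 548604)/638 - 623776) = 1/((1/638)*(85209214/39) - 623776) = 1/(42604607/12441 - 623776) = 1/(-7717792609/12441) = -12441/7717792609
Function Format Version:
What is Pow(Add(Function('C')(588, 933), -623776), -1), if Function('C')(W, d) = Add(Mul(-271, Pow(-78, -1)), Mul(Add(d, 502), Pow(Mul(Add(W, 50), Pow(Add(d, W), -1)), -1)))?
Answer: Rational(-12441, 7717792609) ≈ -1.6120e-6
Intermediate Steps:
Function('C')(W, d) = Add(Rational(271, 78), Mul(Pow(Add(50, W), -1), Add(502, d), Add(W, d))) (Function('C')(W, d) = Add(Mul(-271, Rational(-1, 78)), Mul(Add(502, d), Pow(Mul(Add(50, W), Pow(Add(W, d), -1)), -1))) = Add(Rational(271, 78), Mul(Add(502, d), Pow(Mul(Pow(Add(W, d), -1), Add(50, W)), -1))) = Add(Rational(271, 78), Mul(Add(502, d), Mul(Pow(Add(50, W), -1), Add(W, d)))) = Add(Rational(271, 78), Mul(Pow(Add(50, W), -1), Add(502, d), Add(W, d))))
Pow(Add(Function('C')(588, 933), -623776), -1) = Pow(Add(Mul(Pow(Add(50, 588), -1), Add(Rational(6775, 39), Pow(933, 2), Mul(502, 933), Mul(Rational(39427, 78), 588), Mul(588, 933))), -623776), -1) = Pow(Add(Mul(Pow(638, -1), Add(Rational(6775, 39), 870489, 468366, Rational(3863846, 13), 548604)), -623776), -1) = Pow(Add(Mul(Rational(1, 638), Rational(85209214, 39)), -623776), -1) = Pow(Add(Rational(42604607, 12441), -623776), -1) = Pow(Rational(-7717792609, 12441), -1) = Rational(-12441, 7717792609)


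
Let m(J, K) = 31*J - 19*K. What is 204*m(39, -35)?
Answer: 382296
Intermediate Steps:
m(J, K) = -19*K + 31*J
204*m(39, -35) = 204*(-19*(-35) + 31*39) = 204*(665 + 1209) = 204*1874 = 382296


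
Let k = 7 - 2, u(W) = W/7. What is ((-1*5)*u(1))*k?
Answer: -25/7 ≈ -3.5714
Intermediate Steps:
u(W) = W/7 (u(W) = W*(1/7) = W/7)
k = 5
((-1*5)*u(1))*k = ((-1*5)*((1/7)*1))*5 = -5*1/7*5 = -5/7*5 = -25/7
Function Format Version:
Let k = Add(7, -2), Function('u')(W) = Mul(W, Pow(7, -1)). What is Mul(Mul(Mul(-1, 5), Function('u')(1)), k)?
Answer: Rational(-25, 7) ≈ -3.5714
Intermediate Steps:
Function('u')(W) = Mul(Rational(1, 7), W) (Function('u')(W) = Mul(W, Rational(1, 7)) = Mul(Rational(1, 7), W))
k = 5
Mul(Mul(Mul(-1, 5), Function('u')(1)), k) = Mul(Mul(Mul(-1, 5), Mul(Rational(1, 7), 1)), 5) = Mul(Mul(-5, Rational(1, 7)), 5) = Mul(Rational(-5, 7), 5) = Rational(-25, 7)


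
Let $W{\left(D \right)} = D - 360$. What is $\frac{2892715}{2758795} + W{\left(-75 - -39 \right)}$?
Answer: $- \frac{217918021}{551759} \approx -394.95$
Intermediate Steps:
$W{\left(D \right)} = -360 + D$
$\frac{2892715}{2758795} + W{\left(-75 - -39 \right)} = \frac{2892715}{2758795} - 396 = 2892715 \cdot \frac{1}{2758795} + \left(-360 + \left(-75 + 39\right)\right) = \frac{578543}{551759} - 396 = - \frac{217918021}{551759}$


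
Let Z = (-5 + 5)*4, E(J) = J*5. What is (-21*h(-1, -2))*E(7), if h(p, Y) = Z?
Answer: 0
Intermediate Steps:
E(J) = 5*J
Z = 0 (Z = 0*4 = 0)
h(p, Y) = 0
(-21*h(-1, -2))*E(7) = (-21*0)*(5*7) = 0*35 = 0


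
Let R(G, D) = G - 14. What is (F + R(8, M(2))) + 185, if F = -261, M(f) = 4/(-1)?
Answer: -82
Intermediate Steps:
M(f) = -4 (M(f) = 4*(-1) = -4)
R(G, D) = -14 + G
(F + R(8, M(2))) + 185 = (-261 + (-14 + 8)) + 185 = (-261 - 6) + 185 = -267 + 185 = -82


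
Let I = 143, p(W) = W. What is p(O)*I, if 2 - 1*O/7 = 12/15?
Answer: 6006/5 ≈ 1201.2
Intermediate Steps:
O = 42/5 (O = 14 - 84/15 = 14 - 7*⅘ = 14 - 28/5 = 42/5 ≈ 8.4000)
p(O)*I = (42/5)*143 = 6006/5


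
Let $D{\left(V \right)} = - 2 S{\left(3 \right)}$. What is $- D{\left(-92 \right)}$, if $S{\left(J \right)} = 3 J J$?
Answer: $54$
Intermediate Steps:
$S{\left(J \right)} = 3 J^{2}$
$D{\left(V \right)} = -54$ ($D{\left(V \right)} = - 2 \cdot 3 \cdot 3^{2} = - 2 \cdot 3 \cdot 9 = \left(-2\right) 27 = -54$)
$- D{\left(-92 \right)} = \left(-1\right) \left(-54\right) = 54$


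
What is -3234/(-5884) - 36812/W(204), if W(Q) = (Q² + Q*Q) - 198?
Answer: 12982537/122143014 ≈ 0.10629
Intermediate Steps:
W(Q) = -198 + 2*Q² (W(Q) = (Q² + Q²) - 198 = 2*Q² - 198 = -198 + 2*Q²)
-3234/(-5884) - 36812/W(204) = -3234/(-5884) - 36812/(-198 + 2*204²) = -3234*(-1/5884) - 36812/(-198 + 2*41616) = 1617/2942 - 36812/(-198 + 83232) = 1617/2942 - 36812/83034 = 1617/2942 - 36812*1/83034 = 1617/2942 - 18406/41517 = 12982537/122143014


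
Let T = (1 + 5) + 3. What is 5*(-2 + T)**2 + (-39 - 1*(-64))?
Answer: 270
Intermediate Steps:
T = 9 (T = 6 + 3 = 9)
5*(-2 + T)**2 + (-39 - 1*(-64)) = 5*(-2 + 9)**2 + (-39 - 1*(-64)) = 5*7**2 + (-39 + 64) = 5*49 + 25 = 245 + 25 = 270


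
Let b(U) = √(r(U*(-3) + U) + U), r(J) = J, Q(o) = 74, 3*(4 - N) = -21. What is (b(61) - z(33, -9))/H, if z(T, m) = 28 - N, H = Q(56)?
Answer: -17/74 + I*√61/74 ≈ -0.22973 + 0.10554*I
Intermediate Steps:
N = 11 (N = 4 - ⅓*(-21) = 4 + 7 = 11)
H = 74
z(T, m) = 17 (z(T, m) = 28 - 1*11 = 28 - 11 = 17)
b(U) = √(-U) (b(U) = √((U*(-3) + U) + U) = √((-3*U + U) + U) = √(-2*U + U) = √(-U))
(b(61) - z(33, -9))/H = (√(-1*61) - 1*17)/74 = (√(-61) - 17)*(1/74) = (I*√61 - 17)*(1/74) = (-17 + I*√61)*(1/74) = -17/74 + I*√61/74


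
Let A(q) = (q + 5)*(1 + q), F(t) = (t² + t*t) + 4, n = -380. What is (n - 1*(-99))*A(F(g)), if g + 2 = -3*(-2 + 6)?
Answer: -44734357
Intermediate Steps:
g = -14 (g = -2 - 3*(-2 + 6) = -2 - 3*4 = -2 - 12 = -14)
F(t) = 4 + 2*t² (F(t) = (t² + t²) + 4 = 2*t² + 4 = 4 + 2*t²)
A(q) = (1 + q)*(5 + q) (A(q) = (5 + q)*(1 + q) = (1 + q)*(5 + q))
(n - 1*(-99))*A(F(g)) = (-380 - 1*(-99))*(5 + (4 + 2*(-14)²)² + 6*(4 + 2*(-14)²)) = (-380 + 99)*(5 + (4 + 2*196)² + 6*(4 + 2*196)) = -281*(5 + (4 + 392)² + 6*(4 + 392)) = -281*(5 + 396² + 6*396) = -281*(5 + 156816 + 2376) = -281*159197 = -44734357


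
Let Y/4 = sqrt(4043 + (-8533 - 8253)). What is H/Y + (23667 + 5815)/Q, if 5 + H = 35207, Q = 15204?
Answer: 14741/7602 - 17601*I*sqrt(12743)/25486 ≈ 1.9391 - 77.96*I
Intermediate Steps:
H = 35202 (H = -5 + 35207 = 35202)
Y = 4*I*sqrt(12743) (Y = 4*sqrt(4043 + (-8533 - 8253)) = 4*sqrt(4043 - 16786) = 4*sqrt(-12743) = 4*(I*sqrt(12743)) = 4*I*sqrt(12743) ≈ 451.54*I)
H/Y + (23667 + 5815)/Q = 35202/((4*I*sqrt(12743))) + (23667 + 5815)/15204 = 35202*(-I*sqrt(12743)/50972) + 29482*(1/15204) = -17601*I*sqrt(12743)/25486 + 14741/7602 = 14741/7602 - 17601*I*sqrt(12743)/25486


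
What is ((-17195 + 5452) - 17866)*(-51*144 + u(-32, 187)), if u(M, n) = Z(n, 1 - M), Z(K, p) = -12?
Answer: 217803804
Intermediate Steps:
u(M, n) = -12
((-17195 + 5452) - 17866)*(-51*144 + u(-32, 187)) = ((-17195 + 5452) - 17866)*(-51*144 - 12) = (-11743 - 17866)*(-7344 - 12) = -29609*(-7356) = 217803804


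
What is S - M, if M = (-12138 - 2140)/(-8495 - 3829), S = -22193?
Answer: -136760405/6162 ≈ -22194.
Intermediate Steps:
M = 7139/6162 (M = -14278/(-12324) = -14278*(-1/12324) = 7139/6162 ≈ 1.1586)
S - M = -22193 - 1*7139/6162 = -22193 - 7139/6162 = -136760405/6162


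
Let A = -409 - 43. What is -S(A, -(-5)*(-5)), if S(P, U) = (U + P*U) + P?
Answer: -10823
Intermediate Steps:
A = -452
S(P, U) = P + U + P*U
-S(A, -(-5)*(-5)) = -(-452 - (-5)*(-5) - (-452)*(-5*(-5))) = -(-452 - 1*25 - (-452)*25) = -(-452 - 25 - 452*(-25)) = -(-452 - 25 + 11300) = -1*10823 = -10823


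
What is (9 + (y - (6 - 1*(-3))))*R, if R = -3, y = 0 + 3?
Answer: -9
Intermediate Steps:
y = 3
(9 + (y - (6 - 1*(-3))))*R = (9 + (3 - (6 - 1*(-3))))*(-3) = (9 + (3 - (6 + 3)))*(-3) = (9 + (3 - 1*9))*(-3) = (9 + (3 - 9))*(-3) = (9 - 6)*(-3) = 3*(-3) = -9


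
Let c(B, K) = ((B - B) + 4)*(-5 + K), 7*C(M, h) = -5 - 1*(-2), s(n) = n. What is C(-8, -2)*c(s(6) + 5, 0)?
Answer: 60/7 ≈ 8.5714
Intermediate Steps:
C(M, h) = -3/7 (C(M, h) = (-5 - 1*(-2))/7 = (-5 + 2)/7 = (⅐)*(-3) = -3/7)
c(B, K) = -20 + 4*K (c(B, K) = (0 + 4)*(-5 + K) = 4*(-5 + K) = -20 + 4*K)
C(-8, -2)*c(s(6) + 5, 0) = -3*(-20 + 4*0)/7 = -3*(-20 + 0)/7 = -3/7*(-20) = 60/7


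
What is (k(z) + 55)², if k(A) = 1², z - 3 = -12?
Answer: 3136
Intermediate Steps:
z = -9 (z = 3 - 12 = -9)
k(A) = 1
(k(z) + 55)² = (1 + 55)² = 56² = 3136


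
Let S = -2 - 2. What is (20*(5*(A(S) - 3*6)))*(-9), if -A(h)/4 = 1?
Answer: 19800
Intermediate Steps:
S = -4
A(h) = -4 (A(h) = -4*1 = -4)
(20*(5*(A(S) - 3*6)))*(-9) = (20*(5*(-4 - 3*6)))*(-9) = (20*(5*(-4 - 18)))*(-9) = (20*(5*(-22)))*(-9) = (20*(-110))*(-9) = -2200*(-9) = 19800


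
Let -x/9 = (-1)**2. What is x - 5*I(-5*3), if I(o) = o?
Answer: 66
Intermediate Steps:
x = -9 (x = -9*(-1)**2 = -9*1 = -9)
x - 5*I(-5*3) = -9 - (-25)*3 = -9 - 5*(-15) = -9 + 75 = 66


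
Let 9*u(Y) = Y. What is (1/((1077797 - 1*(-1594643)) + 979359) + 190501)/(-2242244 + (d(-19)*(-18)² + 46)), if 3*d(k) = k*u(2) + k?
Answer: -347835680650/4098607563047 ≈ -0.084867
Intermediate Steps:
u(Y) = Y/9
d(k) = 11*k/27 (d(k) = (k*((⅑)*2) + k)/3 = (k*(2/9) + k)/3 = (2*k/9 + k)/3 = (11*k/9)/3 = 11*k/27)
(1/((1077797 - 1*(-1594643)) + 979359) + 190501)/(-2242244 + (d(-19)*(-18)² + 46)) = (1/((1077797 - 1*(-1594643)) + 979359) + 190501)/(-2242244 + (((11/27)*(-19))*(-18)² + 46)) = (1/((1077797 + 1594643) + 979359) + 190501)/(-2242244 + (-209/27*324 + 46)) = (1/(2672440 + 979359) + 190501)/(-2242244 + (-2508 + 46)) = (1/3651799 + 190501)/(-2242244 - 2462) = (1/3651799 + 190501)/(-2244706) = (695671361300/3651799)*(-1/2244706) = -347835680650/4098607563047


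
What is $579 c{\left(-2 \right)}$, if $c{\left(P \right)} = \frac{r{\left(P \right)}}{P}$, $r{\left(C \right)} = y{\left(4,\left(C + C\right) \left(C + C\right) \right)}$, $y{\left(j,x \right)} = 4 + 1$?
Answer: $- \frac{2895}{2} \approx -1447.5$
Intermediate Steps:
$y{\left(j,x \right)} = 5$
$r{\left(C \right)} = 5$
$c{\left(P \right)} = \frac{5}{P}$
$579 c{\left(-2 \right)} = 579 \frac{5}{-2} = 579 \cdot 5 \left(- \frac{1}{2}\right) = 579 \left(- \frac{5}{2}\right) = - \frac{2895}{2}$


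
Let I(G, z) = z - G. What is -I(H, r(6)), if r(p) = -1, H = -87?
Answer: -86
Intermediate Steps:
-I(H, r(6)) = -(-1 - 1*(-87)) = -(-1 + 87) = -1*86 = -86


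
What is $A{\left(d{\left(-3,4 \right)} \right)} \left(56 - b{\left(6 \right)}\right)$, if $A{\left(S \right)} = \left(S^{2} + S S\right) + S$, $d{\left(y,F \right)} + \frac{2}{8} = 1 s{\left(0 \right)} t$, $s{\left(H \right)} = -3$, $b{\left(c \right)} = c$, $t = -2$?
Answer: $\frac{14375}{4} \approx 3593.8$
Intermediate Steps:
$d{\left(y,F \right)} = \frac{23}{4}$ ($d{\left(y,F \right)} = - \frac{1}{4} + 1 \left(-3\right) \left(-2\right) = - \frac{1}{4} - -6 = - \frac{1}{4} + 6 = \frac{23}{4}$)
$A{\left(S \right)} = S + 2 S^{2}$ ($A{\left(S \right)} = \left(S^{2} + S^{2}\right) + S = 2 S^{2} + S = S + 2 S^{2}$)
$A{\left(d{\left(-3,4 \right)} \right)} \left(56 - b{\left(6 \right)}\right) = \frac{23 \left(1 + 2 \cdot \frac{23}{4}\right)}{4} \left(56 - 6\right) = \frac{23 \left(1 + \frac{23}{2}\right)}{4} \left(56 - 6\right) = \frac{23}{4} \cdot \frac{25}{2} \cdot 50 = \frac{575}{8} \cdot 50 = \frac{14375}{4}$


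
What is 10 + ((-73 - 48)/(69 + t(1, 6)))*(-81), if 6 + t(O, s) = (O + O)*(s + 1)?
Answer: 961/7 ≈ 137.29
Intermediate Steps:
t(O, s) = -6 + 2*O*(1 + s) (t(O, s) = -6 + (O + O)*(s + 1) = -6 + (2*O)*(1 + s) = -6 + 2*O*(1 + s))
10 + ((-73 - 48)/(69 + t(1, 6)))*(-81) = 10 + ((-73 - 48)/(69 + (-6 + 2*1 + 2*1*6)))*(-81) = 10 - 121/(69 + (-6 + 2 + 12))*(-81) = 10 - 121/(69 + 8)*(-81) = 10 - 121/77*(-81) = 10 - 121*1/77*(-81) = 10 - 11/7*(-81) = 10 + 891/7 = 961/7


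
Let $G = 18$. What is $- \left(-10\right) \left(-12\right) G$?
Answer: $-2160$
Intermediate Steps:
$- \left(-10\right) \left(-12\right) G = - \left(-10\right) \left(-12\right) 18 = - 120 \cdot 18 = \left(-1\right) 2160 = -2160$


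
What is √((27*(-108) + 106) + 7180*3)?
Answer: √18730 ≈ 136.86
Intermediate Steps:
√((27*(-108) + 106) + 7180*3) = √((-2916 + 106) + 21540) = √(-2810 + 21540) = √18730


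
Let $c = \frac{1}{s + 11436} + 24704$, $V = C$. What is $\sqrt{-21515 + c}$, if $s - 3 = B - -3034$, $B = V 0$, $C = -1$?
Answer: $\frac{\sqrt{667992602254}}{14473} \approx 56.471$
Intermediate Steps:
$V = -1$
$B = 0$ ($B = \left(-1\right) 0 = 0$)
$s = 3037$ ($s = 3 + \left(0 - -3034\right) = 3 + \left(0 + 3034\right) = 3 + 3034 = 3037$)
$c = \frac{357540993}{14473}$ ($c = \frac{1}{3037 + 11436} + 24704 = \frac{1}{14473} + 24704 = \frac{357540993}{14473} \approx 24704.0$)
$\sqrt{-21515 + c} = \sqrt{-21515 + \frac{357540993}{14473}} = \sqrt{\frac{46154398}{14473}} = \frac{\sqrt{667992602254}}{14473}$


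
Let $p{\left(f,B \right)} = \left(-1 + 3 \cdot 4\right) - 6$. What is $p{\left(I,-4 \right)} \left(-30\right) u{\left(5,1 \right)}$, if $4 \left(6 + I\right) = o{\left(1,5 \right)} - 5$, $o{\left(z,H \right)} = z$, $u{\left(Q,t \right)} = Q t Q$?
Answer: $-3750$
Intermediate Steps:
$u{\left(Q,t \right)} = t Q^{2}$
$I = -7$ ($I = -6 + \frac{1 - 5}{4} = -6 + \frac{1}{4} \left(-4\right) = -6 - 1 = -7$)
$p{\left(f,B \right)} = 5$ ($p{\left(f,B \right)} = \left(-1 + 12\right) - 6 = 11 - 6 = 5$)
$p{\left(I,-4 \right)} \left(-30\right) u{\left(5,1 \right)} = 5 \left(-30\right) 1 \cdot 5^{2} = - 150 \cdot 1 \cdot 25 = \left(-150\right) 25 = -3750$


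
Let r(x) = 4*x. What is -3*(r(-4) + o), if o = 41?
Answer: -75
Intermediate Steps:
-3*(r(-4) + o) = -3*(4*(-4) + 41) = -3*(-16 + 41) = -3*25 = -75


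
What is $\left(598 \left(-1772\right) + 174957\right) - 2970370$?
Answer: $-3855069$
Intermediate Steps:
$\left(598 \left(-1772\right) + 174957\right) - 2970370 = \left(-1059656 + 174957\right) - 2970370 = -884699 - 2970370 = -3855069$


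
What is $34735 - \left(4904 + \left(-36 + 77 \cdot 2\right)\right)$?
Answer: $29713$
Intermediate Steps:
$34735 - \left(4904 + \left(-36 + 77 \cdot 2\right)\right) = 34735 - \left(4904 + \left(-36 + 154\right)\right) = 34735 - \left(4904 + 118\right) = 34735 - 5022 = 29713$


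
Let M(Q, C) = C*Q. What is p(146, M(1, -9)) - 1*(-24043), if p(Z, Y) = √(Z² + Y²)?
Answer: 24043 + √21397 ≈ 24189.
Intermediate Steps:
p(Z, Y) = √(Y² + Z²)
p(146, M(1, -9)) - 1*(-24043) = √((-9*1)² + 146²) - 1*(-24043) = √((-9)² + 21316) + 24043 = √(81 + 21316) + 24043 = √21397 + 24043 = 24043 + √21397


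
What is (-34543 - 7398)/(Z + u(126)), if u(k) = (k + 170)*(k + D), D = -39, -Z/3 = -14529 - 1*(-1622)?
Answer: -41941/64473 ≈ -0.65052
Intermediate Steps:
Z = 38721 (Z = -3*(-14529 - 1*(-1622)) = -3*(-14529 + 1622) = -3*(-12907) = 38721)
u(k) = (-39 + k)*(170 + k) (u(k) = (k + 170)*(k - 39) = (170 + k)*(-39 + k) = (-39 + k)*(170 + k))
(-34543 - 7398)/(Z + u(126)) = (-34543 - 7398)/(38721 + (-6630 + 126**2 + 131*126)) = -41941/(38721 + (-6630 + 15876 + 16506)) = -41941/(38721 + 25752) = -41941/64473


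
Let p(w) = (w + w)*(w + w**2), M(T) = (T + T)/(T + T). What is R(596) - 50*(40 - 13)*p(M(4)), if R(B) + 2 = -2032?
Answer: -7434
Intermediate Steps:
R(B) = -2034 (R(B) = -2 - 2032 = -2034)
M(T) = 1 (M(T) = (2*T)/((2*T)) = (2*T)*(1/(2*T)) = 1)
p(w) = 2*w*(w + w**2) (p(w) = (2*w)*(w + w**2) = 2*w*(w + w**2))
R(596) - 50*(40 - 13)*p(M(4)) = -2034 - 50*(40 - 13)*2*1**2*(1 + 1) = -2034 - 50*27*2*1*2 = -2034 - 1350*4 = -2034 - 1*5400 = -2034 - 5400 = -7434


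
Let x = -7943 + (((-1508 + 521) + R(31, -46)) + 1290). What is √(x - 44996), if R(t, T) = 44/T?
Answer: 5*I*√1113798/23 ≈ 229.43*I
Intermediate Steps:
x = -175742/23 (x = -7943 + (((-1508 + 521) + 44/(-46)) + 1290) = -7943 + ((-987 + 44*(-1/46)) + 1290) = -7943 + ((-987 - 22/23) + 1290) = -7943 + (-22723/23 + 1290) = -7943 + 6947/23 = -175742/23 ≈ -7641.0)
√(x - 44996) = √(-175742/23 - 44996) = √(-1210650/23) = 5*I*√1113798/23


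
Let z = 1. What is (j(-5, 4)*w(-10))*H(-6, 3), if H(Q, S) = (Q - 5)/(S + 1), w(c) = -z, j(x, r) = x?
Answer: -55/4 ≈ -13.750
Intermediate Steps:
w(c) = -1 (w(c) = -1*1 = -1)
H(Q, S) = (-5 + Q)/(1 + S)
(j(-5, 4)*w(-10))*H(-6, 3) = (-5*(-1))*((-5 - 6)/(1 + 3)) = 5*(-11/4) = -55/4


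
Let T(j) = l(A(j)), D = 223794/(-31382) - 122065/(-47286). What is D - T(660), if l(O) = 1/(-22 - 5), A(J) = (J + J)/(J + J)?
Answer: -141479977/31350618 ≈ -4.5128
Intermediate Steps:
A(J) = 1 (A(J) = (2*J)/((2*J)) = (2*J)*(1/(2*J)) = 1)
D = -47547037/10450206 (D = 223794*(-1/31382) - 122065*(-1/47286) = -111897/15691 + 122065/47286 = -47547037/10450206 ≈ -4.5499)
l(O) = -1/27 (l(O) = 1/(-27) = -1/27)
T(j) = -1/27
D - T(660) = -47547037/10450206 - 1*(-1/27) = -47547037/10450206 + 1/27 = -141479977/31350618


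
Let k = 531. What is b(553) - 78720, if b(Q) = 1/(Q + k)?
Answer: -85332479/1084 ≈ -78720.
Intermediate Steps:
b(Q) = 1/(531 + Q) (b(Q) = 1/(Q + 531) = 1/(531 + Q))
b(553) - 78720 = 1/(531 + 553) - 78720 = 1/1084 - 78720 = -85332479/1084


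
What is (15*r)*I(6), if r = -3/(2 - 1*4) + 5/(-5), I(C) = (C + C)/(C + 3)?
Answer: 10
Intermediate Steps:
I(C) = 2*C/(3 + C) (I(C) = (2*C)/(3 + C) = 2*C/(3 + C))
r = 1/2 (r = -3/(2 - 4) + 5*(-1/5) = -3/(-2) - 1 = -3*(-1/2) - 1 = 3/2 - 1 = 1/2 ≈ 0.50000)
(15*r)*I(6) = (15*(1/2))*(2*6/(3 + 6)) = 15*(2*6/9)/2 = 15*(2*6*(1/9))/2 = (15/2)*(4/3) = 10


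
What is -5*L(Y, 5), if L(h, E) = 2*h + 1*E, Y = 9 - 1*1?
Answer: -105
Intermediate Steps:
Y = 8 (Y = 9 - 1 = 8)
L(h, E) = E + 2*h (L(h, E) = 2*h + E = E + 2*h)
-5*L(Y, 5) = -5*(5 + 2*8) = -5*(5 + 16) = -5*21 = -105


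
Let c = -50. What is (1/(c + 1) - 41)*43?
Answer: -86430/49 ≈ -1763.9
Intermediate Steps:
(1/(c + 1) - 41)*43 = (1/(-50 + 1) - 41)*43 = (1/(-49) - 41)*43 = (-1/49 - 41)*43 = -2010/49*43 = -86430/49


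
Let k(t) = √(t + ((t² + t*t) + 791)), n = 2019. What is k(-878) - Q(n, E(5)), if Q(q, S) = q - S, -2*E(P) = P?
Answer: -4043/2 + √1541681 ≈ -779.86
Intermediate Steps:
E(P) = -P/2
k(t) = √(791 + t + 2*t²) (k(t) = √(t + ((t² + t²) + 791)) = √(t + (2*t² + 791)) = √(t + (791 + 2*t²)) = √(791 + t + 2*t²))
k(-878) - Q(n, E(5)) = √(791 - 878 + 2*(-878)²) - (2019 - (-1)*5/2) = √(791 - 878 + 2*770884) - (2019 - 1*(-5/2)) = √(791 - 878 + 1541768) - (2019 + 5/2) = √1541681 - 1*4043/2 = √1541681 - 4043/2 = -4043/2 + √1541681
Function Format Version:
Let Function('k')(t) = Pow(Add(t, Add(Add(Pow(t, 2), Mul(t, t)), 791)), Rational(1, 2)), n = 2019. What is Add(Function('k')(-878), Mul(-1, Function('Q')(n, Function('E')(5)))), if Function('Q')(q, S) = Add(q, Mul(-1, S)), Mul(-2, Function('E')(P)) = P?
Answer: Add(Rational(-4043, 2), Pow(1541681, Rational(1, 2))) ≈ -779.86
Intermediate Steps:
Function('E')(P) = Mul(Rational(-1, 2), P)
Function('k')(t) = Pow(Add(791, t, Mul(2, Pow(t, 2))), Rational(1, 2)) (Function('k')(t) = Pow(Add(t, Add(Add(Pow(t, 2), Pow(t, 2)), 791)), Rational(1, 2)) = Pow(Add(t, Add(Mul(2, Pow(t, 2)), 791)), Rational(1, 2)) = Pow(Add(t, Add(791, Mul(2, Pow(t, 2)))), Rational(1, 2)) = Pow(Add(791, t, Mul(2, Pow(t, 2))), Rational(1, 2)))
Add(Function('k')(-878), Mul(-1, Function('Q')(n, Function('E')(5)))) = Add(Pow(Add(791, -878, Mul(2, Pow(-878, 2))), Rational(1, 2)), Mul(-1, Add(2019, Mul(-1, Mul(Rational(-1, 2), 5))))) = Add(Pow(Add(791, -878, Mul(2, 770884)), Rational(1, 2)), Mul(-1, Add(2019, Mul(-1, Rational(-5, 2))))) = Add(Pow(Add(791, -878, 1541768), Rational(1, 2)), Mul(-1, Add(2019, Rational(5, 2)))) = Add(Pow(1541681, Rational(1, 2)), Mul(-1, Rational(4043, 2))) = Add(Pow(1541681, Rational(1, 2)), Rational(-4043, 2)) = Add(Rational(-4043, 2), Pow(1541681, Rational(1, 2)))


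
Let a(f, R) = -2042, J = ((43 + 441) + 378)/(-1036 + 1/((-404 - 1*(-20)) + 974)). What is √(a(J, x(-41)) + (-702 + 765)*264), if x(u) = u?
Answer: √14590 ≈ 120.79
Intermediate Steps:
J = -508580/611239 (J = (484 + 378)/(-1036 + 1/((-404 + 20) + 974)) = 862/(-1036 + 1/(-384 + 974)) = 862/(-1036 + 1/590) = 862/(-611239/590) = 862*(-590/611239) = -508580/611239 ≈ -0.83205)
√(a(J, x(-41)) + (-702 + 765)*264) = √(-2042 + (-702 + 765)*264) = √(-2042 + 63*264) = √(-2042 + 16632) = √14590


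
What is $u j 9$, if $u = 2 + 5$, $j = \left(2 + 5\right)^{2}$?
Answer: $3087$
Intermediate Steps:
$j = 49$ ($j = 7^{2} = 49$)
$u = 7$
$u j 9 = 7 \cdot 49 \cdot 9 = 343 \cdot 9 = 3087$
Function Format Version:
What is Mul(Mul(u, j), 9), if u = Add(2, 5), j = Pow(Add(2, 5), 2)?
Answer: 3087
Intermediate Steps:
j = 49 (j = Pow(7, 2) = 49)
u = 7
Mul(Mul(u, j), 9) = Mul(Mul(7, 49), 9) = Mul(343, 9) = 3087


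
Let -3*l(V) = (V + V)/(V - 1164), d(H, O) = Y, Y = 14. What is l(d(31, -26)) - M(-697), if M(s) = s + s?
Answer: 2404664/1725 ≈ 1394.0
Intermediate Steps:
d(H, O) = 14
M(s) = 2*s
l(V) = -2*V/(3*(-1164 + V)) (l(V) = -(V + V)/(3*(V - 1164)) = -2*V/(3*(-1164 + V)))
l(d(31, -26)) - M(-697) = -2*14/(-3492 + 3*14) - 2*(-697) = -2*14/(-3492 + 42) - 1*(-1394) = -2*14/(-3450) + 1394 = -2*14*(-1/3450) + 1394 = 14/1725 + 1394 = 2404664/1725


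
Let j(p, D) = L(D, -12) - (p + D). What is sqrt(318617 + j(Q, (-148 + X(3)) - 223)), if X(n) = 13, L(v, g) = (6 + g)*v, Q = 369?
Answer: 7*sqrt(6546) ≈ 566.35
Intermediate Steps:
L(v, g) = v*(6 + g)
j(p, D) = -p - 7*D (j(p, D) = D*(6 - 12) - (p + D) = D*(-6) - (D + p) = -6*D + (-D - p) = -p - 7*D)
sqrt(318617 + j(Q, (-148 + X(3)) - 223)) = sqrt(318617 + (-1*369 - 7*((-148 + 13) - 223))) = sqrt(318617 + (-369 - 7*(-135 - 223))) = sqrt(318617 + (-369 - 7*(-358))) = sqrt(318617 + (-369 + 2506)) = sqrt(318617 + 2137) = sqrt(320754) = 7*sqrt(6546)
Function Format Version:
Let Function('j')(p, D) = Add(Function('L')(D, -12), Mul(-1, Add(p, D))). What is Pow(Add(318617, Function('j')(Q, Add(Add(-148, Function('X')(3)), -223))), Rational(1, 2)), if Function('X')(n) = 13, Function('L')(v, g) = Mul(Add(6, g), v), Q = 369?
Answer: Mul(7, Pow(6546, Rational(1, 2))) ≈ 566.35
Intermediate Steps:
Function('L')(v, g) = Mul(v, Add(6, g))
Function('j')(p, D) = Add(Mul(-1, p), Mul(-7, D)) (Function('j')(p, D) = Add(Mul(D, Add(6, -12)), Mul(-1, Add(p, D))) = Add(Mul(D, -6), Mul(-1, Add(D, p))) = Add(Mul(-6, D), Add(Mul(-1, D), Mul(-1, p))) = Add(Mul(-1, p), Mul(-7, D)))
Pow(Add(318617, Function('j')(Q, Add(Add(-148, Function('X')(3)), -223))), Rational(1, 2)) = Pow(Add(318617, Add(Mul(-1, 369), Mul(-7, Add(Add(-148, 13), -223)))), Rational(1, 2)) = Pow(Add(318617, Add(-369, Mul(-7, Add(-135, -223)))), Rational(1, 2)) = Pow(Add(318617, Add(-369, Mul(-7, -358))), Rational(1, 2)) = Pow(Add(318617, Add(-369, 2506)), Rational(1, 2)) = Pow(Add(318617, 2137), Rational(1, 2)) = Pow(320754, Rational(1, 2)) = Mul(7, Pow(6546, Rational(1, 2)))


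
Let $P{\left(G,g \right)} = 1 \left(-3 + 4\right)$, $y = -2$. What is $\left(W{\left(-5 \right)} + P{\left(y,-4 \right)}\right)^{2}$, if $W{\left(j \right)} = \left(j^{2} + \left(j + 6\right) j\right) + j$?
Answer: $256$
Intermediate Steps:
$P{\left(G,g \right)} = 1$ ($P{\left(G,g \right)} = 1 \cdot 1 = 1$)
$W{\left(j \right)} = j + j^{2} + j \left(6 + j\right)$ ($W{\left(j \right)} = \left(j^{2} + \left(6 + j\right) j\right) + j = \left(j^{2} + j \left(6 + j\right)\right) + j = j + j^{2} + j \left(6 + j\right)$)
$\left(W{\left(-5 \right)} + P{\left(y,-4 \right)}\right)^{2} = \left(- 5 \left(7 + 2 \left(-5\right)\right) + 1\right)^{2} = \left(- 5 \left(7 - 10\right) + 1\right)^{2} = \left(\left(-5\right) \left(-3\right) + 1\right)^{2} = \left(15 + 1\right)^{2} = 16^{2} = 256$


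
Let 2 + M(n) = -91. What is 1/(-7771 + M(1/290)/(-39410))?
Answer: -39410/306255017 ≈ -0.00012868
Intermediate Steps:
M(n) = -93 (M(n) = -2 - 91 = -93)
1/(-7771 + M(1/290)/(-39410)) = 1/(-7771 - 93/(-39410)) = 1/(-7771 - 93*(-1/39410)) = 1/(-7771 + 93/39410) = 1/(-306255017/39410) = -39410/306255017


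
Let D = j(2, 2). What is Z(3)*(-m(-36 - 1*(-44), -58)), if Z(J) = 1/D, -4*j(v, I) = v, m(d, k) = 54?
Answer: 108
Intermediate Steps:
j(v, I) = -v/4
D = -½ (D = -¼*2 = -½ ≈ -0.50000)
Z(J) = -2 (Z(J) = 1/(-½) = -2)
Z(3)*(-m(-36 - 1*(-44), -58)) = -(-2)*54 = -2*(-54) = 108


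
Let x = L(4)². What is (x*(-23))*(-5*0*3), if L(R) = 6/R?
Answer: 0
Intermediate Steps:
x = 9/4 (x = (6/4)² = (6*(¼))² = (3/2)² = 9/4 ≈ 2.2500)
(x*(-23))*(-5*0*3) = ((9/4)*(-23))*(-5*0*3) = -0*3 = -207/4*0 = 0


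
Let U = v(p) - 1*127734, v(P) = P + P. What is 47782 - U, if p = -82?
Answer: 175680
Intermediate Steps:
v(P) = 2*P
U = -127898 (U = 2*(-82) - 1*127734 = -164 - 127734 = -127898)
47782 - U = 47782 - 1*(-127898) = 47782 + 127898 = 175680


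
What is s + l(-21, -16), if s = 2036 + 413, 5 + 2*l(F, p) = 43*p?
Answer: 4205/2 ≈ 2102.5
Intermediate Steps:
l(F, p) = -5/2 + 43*p/2 (l(F, p) = -5/2 + (43*p)/2 = -5/2 + 43*p/2)
s = 2449
s + l(-21, -16) = 2449 + (-5/2 + (43/2)*(-16)) = 2449 + (-5/2 - 344) = 2449 - 693/2 = 4205/2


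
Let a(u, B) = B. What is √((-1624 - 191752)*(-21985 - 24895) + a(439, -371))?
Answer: √9065466509 ≈ 95213.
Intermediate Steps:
√((-1624 - 191752)*(-21985 - 24895) + a(439, -371)) = √((-1624 - 191752)*(-21985 - 24895) - 371) = √(-193376*(-46880) - 371) = √(9065466880 - 371) = √9065466509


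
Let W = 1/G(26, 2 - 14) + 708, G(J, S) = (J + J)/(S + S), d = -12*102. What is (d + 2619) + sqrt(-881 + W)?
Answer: 1395 + I*sqrt(29315)/13 ≈ 1395.0 + 13.17*I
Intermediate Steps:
d = -1224
G(J, S) = J/S (G(J, S) = (2*J)/((2*S)) = (2*J)*(1/(2*S)) = J/S)
W = 9198/13 (W = 1/(26/(2 - 14)) + 708 = 1/(26/(-12)) + 708 = 1/(26*(-1/12)) + 708 = 1/(-13/6) + 708 = -6/13 + 708 = 9198/13 ≈ 707.54)
(d + 2619) + sqrt(-881 + W) = (-1224 + 2619) + sqrt(-881 + 9198/13) = 1395 + sqrt(-2255/13) = 1395 + I*sqrt(29315)/13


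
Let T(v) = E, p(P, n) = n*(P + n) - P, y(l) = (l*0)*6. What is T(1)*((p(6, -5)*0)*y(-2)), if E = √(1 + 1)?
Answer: 0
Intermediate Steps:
y(l) = 0 (y(l) = 0*6 = 0)
p(P, n) = -P + n*(P + n)
E = √2 ≈ 1.4142
T(v) = √2
T(1)*((p(6, -5)*0)*y(-2)) = √2*((((-5)² - 1*6 + 6*(-5))*0)*0) = √2*(((25 - 6 - 30)*0)*0) = √2*(-11*0*0) = √2*(0*0) = √2*0 = 0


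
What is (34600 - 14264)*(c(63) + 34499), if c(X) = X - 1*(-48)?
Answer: 703828960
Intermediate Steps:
c(X) = 48 + X (c(X) = X + 48 = 48 + X)
(34600 - 14264)*(c(63) + 34499) = (34600 - 14264)*((48 + 63) + 34499) = 20336*(111 + 34499) = 20336*34610 = 703828960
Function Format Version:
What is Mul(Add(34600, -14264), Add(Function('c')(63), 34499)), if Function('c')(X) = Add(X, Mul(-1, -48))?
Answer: 703828960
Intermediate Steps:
Function('c')(X) = Add(48, X) (Function('c')(X) = Add(X, 48) = Add(48, X))
Mul(Add(34600, -14264), Add(Function('c')(63), 34499)) = Mul(Add(34600, -14264), Add(Add(48, 63), 34499)) = Mul(20336, Add(111, 34499)) = Mul(20336, 34610) = 703828960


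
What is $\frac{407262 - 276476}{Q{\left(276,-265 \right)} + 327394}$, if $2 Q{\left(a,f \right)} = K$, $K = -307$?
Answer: $\frac{261572}{654481} \approx 0.39966$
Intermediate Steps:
$Q{\left(a,f \right)} = - \frac{307}{2}$ ($Q{\left(a,f \right)} = \frac{1}{2} \left(-307\right) = - \frac{307}{2}$)
$\frac{407262 - 276476}{Q{\left(276,-265 \right)} + 327394} = \frac{407262 - 276476}{- \frac{307}{2} + 327394} = \frac{130786}{\frac{654481}{2}} = 130786 \cdot \frac{2}{654481} = \frac{261572}{654481}$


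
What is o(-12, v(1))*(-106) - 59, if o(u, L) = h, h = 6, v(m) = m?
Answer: -695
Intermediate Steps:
o(u, L) = 6
o(-12, v(1))*(-106) - 59 = 6*(-106) - 59 = -636 - 59 = -695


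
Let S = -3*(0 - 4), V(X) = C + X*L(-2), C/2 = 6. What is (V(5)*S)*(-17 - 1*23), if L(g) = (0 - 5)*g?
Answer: -29760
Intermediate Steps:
C = 12 (C = 2*6 = 12)
L(g) = -5*g
V(X) = 12 + 10*X (V(X) = 12 + X*(-5*(-2)) = 12 + X*10 = 12 + 10*X)
S = 12 (S = -3*(-4) = 12)
(V(5)*S)*(-17 - 1*23) = ((12 + 10*5)*12)*(-17 - 1*23) = ((12 + 50)*12)*(-17 - 23) = (62*12)*(-40) = 744*(-40) = -29760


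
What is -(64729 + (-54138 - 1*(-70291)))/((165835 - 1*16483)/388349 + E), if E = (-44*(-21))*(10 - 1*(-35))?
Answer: -15705221909/8073850386 ≈ -1.9452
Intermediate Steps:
E = 41580 (E = 924*(10 + 35) = 924*45 = 41580)
-(64729 + (-54138 - 1*(-70291)))/((165835 - 1*16483)/388349 + E) = -(64729 + (-54138 - 1*(-70291)))/((165835 - 1*16483)/388349 + 41580) = -(64729 + (-54138 + 70291))/((165835 - 16483)*(1/388349) + 41580) = -(64729 + 16153)/(149352*(1/388349) + 41580) = -80882/(149352/388349 + 41580) = -80882/16147700772/388349 = -80882*388349/16147700772 = -1*15705221909/8073850386 = -15705221909/8073850386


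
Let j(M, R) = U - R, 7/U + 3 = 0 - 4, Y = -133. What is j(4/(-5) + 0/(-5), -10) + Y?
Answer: -124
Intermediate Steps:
U = -1 (U = 7/(-3 + (0 - 4)) = 7/(-3 - 4) = 7/(-7) = 7*(-⅐) = -1)
j(M, R) = -1 - R
j(4/(-5) + 0/(-5), -10) + Y = (-1 - 1*(-10)) - 133 = (-1 + 10) - 133 = 9 - 133 = -124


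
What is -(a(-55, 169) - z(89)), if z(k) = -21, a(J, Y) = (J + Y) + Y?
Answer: -304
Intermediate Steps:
a(J, Y) = J + 2*Y
-(a(-55, 169) - z(89)) = -((-55 + 2*169) - 1*(-21)) = -((-55 + 338) + 21) = -(283 + 21) = -1*304 = -304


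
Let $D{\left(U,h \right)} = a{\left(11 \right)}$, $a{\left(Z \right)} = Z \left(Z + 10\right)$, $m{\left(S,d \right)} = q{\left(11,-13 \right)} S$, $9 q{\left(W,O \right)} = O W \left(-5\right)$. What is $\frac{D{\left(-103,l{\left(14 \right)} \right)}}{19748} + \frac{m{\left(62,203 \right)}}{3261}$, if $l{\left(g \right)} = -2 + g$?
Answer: $\frac{882208459}{579584052} \approx 1.5221$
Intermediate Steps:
$q{\left(W,O \right)} = - \frac{5 O W}{9}$ ($q{\left(W,O \right)} = \frac{O W \left(-5\right)}{9} = \frac{\left(-5\right) O W}{9} = - \frac{5 O W}{9}$)
$m{\left(S,d \right)} = \frac{715 S}{9}$ ($m{\left(S,d \right)} = \left(- \frac{5}{9}\right) \left(-13\right) 11 S = \frac{715 S}{9}$)
$a{\left(Z \right)} = Z \left(10 + Z\right)$
$D{\left(U,h \right)} = 231$ ($D{\left(U,h \right)} = 11 \left(10 + 11\right) = 11 \cdot 21 = 231$)
$\frac{D{\left(-103,l{\left(14 \right)} \right)}}{19748} + \frac{m{\left(62,203 \right)}}{3261} = \frac{231}{19748} + \frac{\frac{715}{9} \cdot 62}{3261} = 231 \cdot \frac{1}{19748} + \frac{44330}{9} \cdot \frac{1}{3261} = \frac{231}{19748} + \frac{44330}{29349} = \frac{882208459}{579584052}$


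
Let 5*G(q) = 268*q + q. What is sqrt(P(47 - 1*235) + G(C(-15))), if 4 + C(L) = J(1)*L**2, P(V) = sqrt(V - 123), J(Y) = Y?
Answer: sqrt(297245 + 25*I*sqrt(311))/5 ≈ 109.04 + 0.080865*I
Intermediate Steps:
P(V) = sqrt(-123 + V)
C(L) = -4 + L**2 (C(L) = -4 + 1*L**2 = -4 + L**2)
G(q) = 269*q/5 (G(q) = (268*q + q)/5 = (269*q)/5 = 269*q/5)
sqrt(P(47 - 1*235) + G(C(-15))) = sqrt(sqrt(-123 + (47 - 1*235)) + 269*(-4 + (-15)**2)/5) = sqrt(sqrt(-123 + (47 - 235)) + 269*(-4 + 225)/5) = sqrt(sqrt(-123 - 188) + (269/5)*221) = sqrt(sqrt(-311) + 59449/5) = sqrt(I*sqrt(311) + 59449/5) = sqrt(59449/5 + I*sqrt(311))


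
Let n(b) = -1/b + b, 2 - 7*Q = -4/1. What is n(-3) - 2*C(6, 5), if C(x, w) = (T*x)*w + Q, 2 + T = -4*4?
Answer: 22588/21 ≈ 1075.6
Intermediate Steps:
Q = 6/7 (Q = 2/7 - (-4)/(7*1) = 2/7 - (-4)/7 = 2/7 - ⅐*(-4) = 2/7 + 4/7 = 6/7 ≈ 0.85714)
T = -18 (T = -2 - 4*4 = -2 - 16 = -18)
C(x, w) = 6/7 - 18*w*x (C(x, w) = (-18*x)*w + 6/7 = -18*w*x + 6/7 = 6/7 - 18*w*x)
n(b) = b - 1/b
n(-3) - 2*C(6, 5) = (-3 - 1/(-3)) - 2*(6/7 - 18*5*6) = (-3 - 1*(-⅓)) - 2*(6/7 - 540) = (-3 + ⅓) - 2*(-3774/7) = -8/3 + 7548/7 = 22588/21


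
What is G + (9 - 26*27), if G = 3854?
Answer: 3161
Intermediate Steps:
G + (9 - 26*27) = 3854 + (9 - 26*27) = 3854 + (9 - 702) = 3854 - 693 = 3161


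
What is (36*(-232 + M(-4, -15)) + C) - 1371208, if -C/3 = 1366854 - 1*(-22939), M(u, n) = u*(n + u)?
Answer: -5546203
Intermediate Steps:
C = -4169379 (C = -3*(1366854 - 1*(-22939)) = -3*(1366854 + 22939) = -3*1389793 = -4169379)
(36*(-232 + M(-4, -15)) + C) - 1371208 = (36*(-232 - 4*(-15 - 4)) - 4169379) - 1371208 = (36*(-232 - 4*(-19)) - 4169379) - 1371208 = (36*(-232 + 76) - 4169379) - 1371208 = (36*(-156) - 4169379) - 1371208 = (-5616 - 4169379) - 1371208 = -4174995 - 1371208 = -5546203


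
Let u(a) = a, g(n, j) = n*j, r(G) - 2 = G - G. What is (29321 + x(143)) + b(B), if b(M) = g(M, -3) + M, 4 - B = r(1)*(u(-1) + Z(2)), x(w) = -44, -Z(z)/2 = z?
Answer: 29249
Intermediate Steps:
Z(z) = -2*z
r(G) = 2 (r(G) = 2 + (G - G) = 2 + 0 = 2)
g(n, j) = j*n
B = 14 (B = 4 - 2*(-1 - 2*2) = 4 - 2*(-1 - 4) = 4 - 2*(-5) = 4 - 1*(-10) = 4 + 10 = 14)
b(M) = -2*M (b(M) = -3*M + M = -2*M)
(29321 + x(143)) + b(B) = (29321 - 44) - 2*14 = 29277 - 28 = 29249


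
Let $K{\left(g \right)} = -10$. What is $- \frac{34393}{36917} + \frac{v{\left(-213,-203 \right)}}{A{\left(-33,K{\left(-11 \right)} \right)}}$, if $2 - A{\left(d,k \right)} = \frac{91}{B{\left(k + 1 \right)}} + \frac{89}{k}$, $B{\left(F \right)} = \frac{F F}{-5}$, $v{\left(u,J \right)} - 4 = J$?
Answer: $- \frac{6410795177}{493912543} \approx -12.98$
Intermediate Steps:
$v{\left(u,J \right)} = 4 + J$
$B{\left(F \right)} = - \frac{F^{2}}{5}$ ($B{\left(F \right)} = F^{2} \left(- \frac{1}{5}\right) = - \frac{F^{2}}{5}$)
$A{\left(d,k \right)} = 2 - \frac{89}{k} + \frac{455}{\left(1 + k\right)^{2}}$ ($A{\left(d,k \right)} = 2 - \left(\frac{91}{\left(- \frac{1}{5}\right) \left(k + 1\right)^{2}} + \frac{89}{k}\right) = 2 - \left(\frac{91}{\left(- \frac{1}{5}\right) \left(1 + k\right)^{2}} + \frac{89}{k}\right) = 2 - \left(91 \left(- \frac{5}{\left(1 + k\right)^{2}}\right) + \frac{89}{k}\right) = 2 - \left(- \frac{455}{\left(1 + k\right)^{2}} + \frac{89}{k}\right) = 2 + \left(- \frac{89}{k} + \frac{455}{\left(1 + k\right)^{2}}\right) = 2 - \frac{89}{k} + \frac{455}{\left(1 + k\right)^{2}}$)
$- \frac{34393}{36917} + \frac{v{\left(-213,-203 \right)}}{A{\left(-33,K{\left(-11 \right)} \right)}} = - \frac{34393}{36917} + \frac{4 - 203}{2 - \frac{89}{-10} + \frac{455}{\left(1 - 10\right)^{2}}} = \left(-34393\right) \frac{1}{36917} - \frac{199}{2 - - \frac{89}{10} + \frac{455}{81}} = - \frac{34393}{36917} - \frac{199}{2 + \frac{89}{10} + 455 \cdot \frac{1}{81}} = - \frac{34393}{36917} - \frac{199}{2 + \frac{89}{10} + \frac{455}{81}} = - \frac{34393}{36917} - \frac{199}{\frac{13379}{810}} = - \frac{34393}{36917} - \frac{161190}{13379} = - \frac{6410795177}{493912543}$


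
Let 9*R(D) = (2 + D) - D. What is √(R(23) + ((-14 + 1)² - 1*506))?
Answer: I*√3031/3 ≈ 18.352*I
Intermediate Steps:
R(D) = 2/9 (R(D) = ((2 + D) - D)/9 = (⅑)*2 = 2/9)
√(R(23) + ((-14 + 1)² - 1*506)) = √(2/9 + ((-14 + 1)² - 1*506)) = √(2/9 + ((-13)² - 506)) = √(2/9 + (169 - 506)) = √(2/9 - 337) = √(-3031/9) = I*√3031/3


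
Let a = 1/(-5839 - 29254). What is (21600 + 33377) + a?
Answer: 1929307860/35093 ≈ 54977.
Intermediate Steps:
a = -1/35093 (a = 1/(-35093) = -1/35093 ≈ -2.8496e-5)
(21600 + 33377) + a = (21600 + 33377) - 1/35093 = 54977 - 1/35093 = 1929307860/35093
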